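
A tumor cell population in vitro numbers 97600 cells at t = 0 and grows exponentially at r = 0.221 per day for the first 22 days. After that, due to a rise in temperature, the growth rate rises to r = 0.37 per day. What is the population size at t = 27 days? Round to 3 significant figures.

Phase 1: N(22) = 97600·e^(0.221×22) = 97600·e^4.862 = 1.261797×10^7.
Phase 2 runs for 27 − 22 = 5 days at r = 0.37.
N(27) = 1.261797×10^7·e^(0.37×5) = 1.261797×10^7·e^1.85 = 8.024803×10^7.

80200000 cells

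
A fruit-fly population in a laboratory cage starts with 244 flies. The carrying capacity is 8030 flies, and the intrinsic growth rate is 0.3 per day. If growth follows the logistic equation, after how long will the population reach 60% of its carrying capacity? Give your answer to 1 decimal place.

A = (K − N₀)/N₀ = (8030 − 244)/244 = 31.91.
Solve 8030/(1 + 31.91·e^(−0.3t)) = 4818: 1 + 31.91·e^(−0.3t) = 1.6667, so e^(−0.3t) = 0.0208922.
−0.3·t = ln(0.0208922) = -3.8684, so t = 3.8684/0.3 = 12.895.

12.9 days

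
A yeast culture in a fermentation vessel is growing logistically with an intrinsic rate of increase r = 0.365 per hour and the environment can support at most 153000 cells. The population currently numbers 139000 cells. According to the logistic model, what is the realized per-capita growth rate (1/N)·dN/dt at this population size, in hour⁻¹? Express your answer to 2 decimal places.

(1/N)·dN/dt = r(1 − N/K) = 0.365 × (1 − 139000/153000).
= 0.365 × 0.091503 = 0.033399.

0.03 per hour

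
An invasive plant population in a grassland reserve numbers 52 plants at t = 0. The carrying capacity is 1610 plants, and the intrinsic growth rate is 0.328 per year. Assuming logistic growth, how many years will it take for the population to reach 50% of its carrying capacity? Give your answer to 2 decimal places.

A = (K − N₀)/N₀ = (1610 − 52)/52 = 29.962.
Solve 1610/(1 + 29.962·e^(−0.328t)) = 805: 1 + 29.962·e^(−0.328t) = 2, so e^(−0.328t) = 0.0333761.
−0.328·t = ln(0.0333761) = -3.3999, so t = 3.3999/0.328 = 10.366.

10.37 years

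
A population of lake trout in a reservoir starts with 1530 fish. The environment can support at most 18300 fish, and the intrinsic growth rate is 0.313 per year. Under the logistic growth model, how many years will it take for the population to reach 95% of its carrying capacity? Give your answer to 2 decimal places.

A = (K − N₀)/N₀ = (18300 − 1530)/1530 = 10.961.
Solve 18300/(1 + 10.961·e^(−0.313t)) = 17385: 1 + 10.961·e^(−0.313t) = 1.0526, so e^(−0.313t) = 0.00480181.
−0.313·t = ln(0.00480181) = -5.3388, so t = 5.3388/0.313 = 17.057.

17.06 years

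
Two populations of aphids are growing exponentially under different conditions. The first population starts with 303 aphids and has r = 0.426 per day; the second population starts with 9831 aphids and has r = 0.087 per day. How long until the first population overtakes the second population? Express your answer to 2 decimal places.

10.26 days

Set 303·e^(0.426t) = 9831·e^(0.087t).
e^((0.426 − 0.087)t) = 9831/303 → e^(0.339·t) = 32.446.
0.339·t = ln(32.446) = 3.4796, so t = 3.4796/0.339 = 10.264.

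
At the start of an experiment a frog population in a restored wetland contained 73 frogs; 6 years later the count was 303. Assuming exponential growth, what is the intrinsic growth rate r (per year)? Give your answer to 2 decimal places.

0.24 per year

From N(t) = N₀·e^(rt): e^(r·6) = 303/73 = 4.1507.
r·6 = ln(4.1507) = 1.4233, so r = 1.4233/6 = 0.23721.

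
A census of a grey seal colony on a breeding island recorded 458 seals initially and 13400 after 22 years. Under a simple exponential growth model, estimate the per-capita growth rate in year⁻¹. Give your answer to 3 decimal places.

0.153 per year

From N(t) = N₀·e^(rt): e^(r·22) = 13400/458 = 29.258.
r·22 = ln(29.258) = 3.3761, so r = 3.3761/22 = 0.15346.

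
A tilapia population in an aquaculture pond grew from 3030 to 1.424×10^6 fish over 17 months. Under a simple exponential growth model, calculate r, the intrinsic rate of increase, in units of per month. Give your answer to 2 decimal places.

0.36 per month

From N(t) = N₀·e^(rt): e^(r·17) = 1.424×10^6/3030 = 469.97.
r·17 = ln(469.97) = 6.1527, so r = 6.1527/17 = 0.36192.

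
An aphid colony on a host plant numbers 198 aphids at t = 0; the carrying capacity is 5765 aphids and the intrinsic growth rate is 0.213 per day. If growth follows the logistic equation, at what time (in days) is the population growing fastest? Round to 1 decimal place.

Logistic growth is fastest at N = K/2 = 2882.5.
A = (K − N₀)/N₀ = 28.116. Set K/(1 + A·e^(−rt)) = K/2 → A·e^(−rt) = 1.
e^(−0.213t) = 1/28.116 = 0.0355667, so t = ln(28.116)/0.213 = 3.3363/0.213 = 15.664.

15.7 days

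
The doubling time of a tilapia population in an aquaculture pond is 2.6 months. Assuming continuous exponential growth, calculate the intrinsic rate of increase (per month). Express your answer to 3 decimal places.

r = ln(2)/t_d = 0.6931/2.6 = 0.2666.

0.267 per month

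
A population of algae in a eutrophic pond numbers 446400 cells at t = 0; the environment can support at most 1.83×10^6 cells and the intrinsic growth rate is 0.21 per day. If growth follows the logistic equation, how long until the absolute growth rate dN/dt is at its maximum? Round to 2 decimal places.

5.39 days

Logistic growth is fastest at N = K/2 = 915000.
A = (K − N₀)/N₀ = 3.0995. Set K/(1 + A·e^(−rt)) = K/2 → A·e^(−rt) = 1.
e^(−0.21t) = 1/3.0995 = 0.322637, so t = ln(3.0995)/0.21 = 1.1312/0.21 = 5.3868.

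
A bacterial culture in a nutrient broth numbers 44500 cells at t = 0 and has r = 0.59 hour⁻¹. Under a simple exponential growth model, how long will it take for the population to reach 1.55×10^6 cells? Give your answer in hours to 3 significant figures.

6.02 hours

Set N₀·e^(rt) = 1.55×10^6: e^(0.59·t) = 1.55×10^6/44500 = 34.831.
0.59·t = ln(34.831) = 3.5505, so t = 3.5505/0.59 = 6.0178.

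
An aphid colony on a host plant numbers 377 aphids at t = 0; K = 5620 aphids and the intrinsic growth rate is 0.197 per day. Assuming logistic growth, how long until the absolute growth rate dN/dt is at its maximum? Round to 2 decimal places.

13.36 days

Logistic growth is fastest at N = K/2 = 2810.
A = (K − N₀)/N₀ = 13.907. Set K/(1 + A·e^(−rt)) = K/2 → A·e^(−rt) = 1.
e^(−0.197t) = 1/13.907 = 0.0719054, so t = ln(13.907)/0.197 = 2.6324/0.197 = 13.362.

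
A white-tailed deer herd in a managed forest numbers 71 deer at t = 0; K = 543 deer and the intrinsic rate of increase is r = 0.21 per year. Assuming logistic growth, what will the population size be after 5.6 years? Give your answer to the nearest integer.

A = (K − N₀)/N₀ = (543 − 71)/71 = 6.6479.
N(t) = K/(1 + A·e^(−rt)) = 543/(1 + 6.6479×e^(−0.21×5.6)).
e^(−1.176) = 0.30851; denominator = 1 + 6.6479×0.30851 = 3.0509.
N = 543/3.0509 = 177.978.

178 deer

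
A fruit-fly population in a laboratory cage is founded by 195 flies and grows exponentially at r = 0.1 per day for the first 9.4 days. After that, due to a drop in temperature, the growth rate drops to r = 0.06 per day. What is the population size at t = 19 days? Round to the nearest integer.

Phase 1: N(9.4) = 195·e^(0.1×9.4) = 195·e^0.94 = 499.196.
Phase 2 runs for 19 − 9.4 = 9.6 days at r = 0.06.
N(19) = 499.196·e^(0.06×9.6) = 499.196·e^0.576 = 888.025.

888 flies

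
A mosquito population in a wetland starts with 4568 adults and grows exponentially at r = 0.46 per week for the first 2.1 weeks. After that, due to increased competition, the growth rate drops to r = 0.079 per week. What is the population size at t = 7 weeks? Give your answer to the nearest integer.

Phase 1: N(2.1) = 4568·e^(0.46×2.1) = 4568·e^0.966 = 12002.
Phase 2 runs for 7 − 2.1 = 4.9 weeks at r = 0.079.
N(7) = 12002·e^(0.079×4.9) = 12002·e^0.3871 = 17675.4.

17675 adults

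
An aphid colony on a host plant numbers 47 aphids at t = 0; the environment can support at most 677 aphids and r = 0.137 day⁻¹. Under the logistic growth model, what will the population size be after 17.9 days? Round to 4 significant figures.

314.3 aphids

A = (K − N₀)/N₀ = (677 − 47)/47 = 13.404.
N(t) = K/(1 + A·e^(−rt)) = 677/(1 + 13.404×e^(−0.137×17.9)).
e^(−2.452) = 0.086095; denominator = 1 + 13.404×0.086095 = 2.154.
N = 677/2.154 = 314.293.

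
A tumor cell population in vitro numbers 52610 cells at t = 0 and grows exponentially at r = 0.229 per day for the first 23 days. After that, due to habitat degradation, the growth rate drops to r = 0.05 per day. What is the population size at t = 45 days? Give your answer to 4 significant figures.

30640000 cells

Phase 1: N(23) = 52610·e^(0.229×23) = 52610·e^5.267 = 1.019759×10^7.
Phase 2 runs for 45 − 23 = 22 days at r = 0.05.
N(45) = 1.019759×10^7·e^(0.05×22) = 1.019759×10^7·e^1.1 = 3.063524×10^7.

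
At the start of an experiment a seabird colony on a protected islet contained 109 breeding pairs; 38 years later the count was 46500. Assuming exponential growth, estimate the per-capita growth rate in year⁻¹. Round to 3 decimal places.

From N(t) = N₀·e^(rt): e^(r·38) = 46500/109 = 426.61.
r·38 = ln(426.61) = 6.0559, so r = 6.0559/38 = 0.15936.

0.159 per year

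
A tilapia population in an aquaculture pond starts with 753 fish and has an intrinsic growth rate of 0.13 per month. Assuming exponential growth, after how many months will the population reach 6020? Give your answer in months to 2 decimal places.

15.99 months

Set N₀·e^(rt) = 6020: e^(0.13·t) = 6020/753 = 7.9947.
0.13·t = ln(7.9947) = 2.0788, so t = 2.0788/0.13 = 15.991.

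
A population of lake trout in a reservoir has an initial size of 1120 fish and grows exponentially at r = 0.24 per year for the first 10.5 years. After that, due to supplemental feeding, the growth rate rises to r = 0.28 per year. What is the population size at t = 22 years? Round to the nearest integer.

Phase 1: N(10.5) = 1120·e^(0.24×10.5) = 1120·e^2.52 = 13920.
Phase 2 runs for 22 − 10.5 = 11.5 years at r = 0.28.
N(22) = 13920·e^(0.28×11.5) = 13920·e^3.22 = 348392.

348392 fish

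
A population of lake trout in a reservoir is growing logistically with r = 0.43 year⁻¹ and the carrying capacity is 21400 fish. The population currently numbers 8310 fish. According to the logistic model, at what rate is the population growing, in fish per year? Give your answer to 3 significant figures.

dN/dt = rN(1 − N/K) = 0.43 × 8310 × (1 − 8310/21400).
1 − 8310/21400 = 0.61168; dN/dt = 0.43 × 8310 × 0.61168 = 2185.7.

2190 fish per year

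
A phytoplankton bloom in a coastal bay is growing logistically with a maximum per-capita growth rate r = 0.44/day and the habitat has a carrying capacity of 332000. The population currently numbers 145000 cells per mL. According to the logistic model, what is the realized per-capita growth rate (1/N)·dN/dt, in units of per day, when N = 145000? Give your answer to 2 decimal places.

0.25 per day

(1/N)·dN/dt = r(1 − N/K) = 0.44 × (1 − 145000/332000).
= 0.44 × 0.56325 = 0.24783.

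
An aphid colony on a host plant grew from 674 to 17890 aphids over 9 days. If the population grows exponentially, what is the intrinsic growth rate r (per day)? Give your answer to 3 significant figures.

From N(t) = N₀·e^(rt): e^(r·9) = 17890/674 = 26.543.
r·9 = ln(26.543) = 3.2788, so r = 3.2788/9 = 0.36431.

0.364 per day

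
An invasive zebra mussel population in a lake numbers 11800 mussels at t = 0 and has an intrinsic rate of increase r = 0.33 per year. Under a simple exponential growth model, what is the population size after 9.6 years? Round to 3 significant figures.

N(t) = N₀·e^(rt) = 11800 × e^(0.33×9.6) = 11800 × e^3.168.
e^3.168 ≈ 23.76, so N ≈ 11800 × 23.76 = 280367.

280000 mussels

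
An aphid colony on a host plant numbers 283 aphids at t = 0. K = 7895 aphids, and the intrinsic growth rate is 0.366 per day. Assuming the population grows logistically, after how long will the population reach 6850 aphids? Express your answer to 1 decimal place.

A = (K − N₀)/N₀ = (7895 − 283)/283 = 26.898.
Solve 7895/(1 + 26.898·e^(−0.366t)) = 6850: 1 + 26.898·e^(−0.366t) = 1.1526, so e^(−0.366t) = 0.0056717.
−0.366·t = ln(0.0056717) = -5.1723, so t = 5.1723/0.366 = 14.132.

14.1 days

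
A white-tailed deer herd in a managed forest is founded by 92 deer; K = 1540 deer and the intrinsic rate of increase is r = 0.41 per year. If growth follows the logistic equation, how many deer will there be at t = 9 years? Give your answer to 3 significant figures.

A = (K − N₀)/N₀ = (1540 − 92)/92 = 15.739.
N(t) = K/(1 + A·e^(−rt)) = 1540/(1 + 15.739×e^(−0.41×9)).
e^(−3.69) = 0.024972; denominator = 1 + 15.739×0.024972 = 1.393.
N = 1540/1.393 = 1105.5.

1110 deer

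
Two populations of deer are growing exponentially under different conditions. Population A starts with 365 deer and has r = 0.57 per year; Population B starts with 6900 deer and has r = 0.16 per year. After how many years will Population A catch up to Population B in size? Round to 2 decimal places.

7.17 years

Set 365·e^(0.57t) = 6900·e^(0.16t).
e^((0.57 − 0.16)t) = 6900/365 → e^(0.41·t) = 18.904.
0.41·t = ln(18.904) = 2.9394, so t = 2.9394/0.41 = 7.1692.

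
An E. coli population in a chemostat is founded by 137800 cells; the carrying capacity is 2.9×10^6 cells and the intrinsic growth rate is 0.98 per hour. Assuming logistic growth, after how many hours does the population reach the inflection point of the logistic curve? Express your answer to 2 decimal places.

3.06 hours

Logistic growth is fastest at N = K/2 = 1.45×10^6.
A = (K − N₀)/N₀ = 20.045. Set K/(1 + A·e^(−rt)) = K/2 → A·e^(−rt) = 1.
e^(−0.98t) = 1/20.045 = 0.0498878, so t = ln(20.045)/0.98 = 2.998/0.98 = 3.0592.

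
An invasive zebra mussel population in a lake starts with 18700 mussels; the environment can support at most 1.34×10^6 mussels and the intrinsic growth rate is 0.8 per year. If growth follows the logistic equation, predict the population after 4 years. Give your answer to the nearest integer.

345346 mussels

A = (K − N₀)/N₀ = (1.34×10^6 − 18700)/18700 = 70.658.
N(t) = K/(1 + A·e^(−rt)) = 1.34×10^6/(1 + 70.658×e^(−0.8×4)).
e^(−3.2) = 0.040762; denominator = 1 + 70.658×0.040762 = 3.8802.
N = 1.34×10^6/3.8802 = 345346.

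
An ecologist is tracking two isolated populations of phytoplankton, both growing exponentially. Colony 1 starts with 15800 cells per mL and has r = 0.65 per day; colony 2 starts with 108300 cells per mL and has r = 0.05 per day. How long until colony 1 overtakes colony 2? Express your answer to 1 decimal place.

Set 15800·e^(0.65t) = 108300·e^(0.05t).
e^((0.65 − 0.05)t) = 108300/15800 → e^(0.6·t) = 6.8544.
0.6·t = ln(6.8544) = 1.9249, so t = 1.9249/0.6 = 3.2082.

3.2 days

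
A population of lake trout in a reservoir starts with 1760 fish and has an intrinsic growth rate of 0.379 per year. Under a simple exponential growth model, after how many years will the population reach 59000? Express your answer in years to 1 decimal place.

9.3 years

Set N₀·e^(rt) = 59000: e^(0.379·t) = 59000/1760 = 33.523.
0.379·t = ln(33.523) = 3.5122, so t = 3.5122/0.379 = 9.2671.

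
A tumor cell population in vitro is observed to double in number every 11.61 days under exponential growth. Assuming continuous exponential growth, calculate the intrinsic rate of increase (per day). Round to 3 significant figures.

r = ln(2)/t_d = 0.6931/11.61 = 0.059703.

0.0597 per day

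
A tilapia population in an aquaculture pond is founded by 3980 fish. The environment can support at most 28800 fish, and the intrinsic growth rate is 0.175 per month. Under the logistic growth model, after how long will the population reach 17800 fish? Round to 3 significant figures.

13.2 months

A = (K − N₀)/N₀ = (28800 − 3980)/3980 = 6.2362.
Solve 28800/(1 + 6.2362·e^(−0.175t)) = 17800: 1 + 6.2362·e^(−0.175t) = 1.618, so e^(−0.175t) = 0.0990955.
−0.175·t = ln(0.0990955) = -2.3117, so t = 2.3117/0.175 = 13.21.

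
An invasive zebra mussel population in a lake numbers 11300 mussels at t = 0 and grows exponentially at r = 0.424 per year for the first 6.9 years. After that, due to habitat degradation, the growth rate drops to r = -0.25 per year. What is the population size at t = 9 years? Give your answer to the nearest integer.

124637 mussels

Phase 1: N(6.9) = 11300·e^(0.424×6.9) = 11300·e^2.926 = 210693.
Phase 2 runs for 9 − 6.9 = 2.1 years at r = -0.25.
N(9) = 210693·e^(-0.25×2.1) = 210693·e^-0.525 = 124637.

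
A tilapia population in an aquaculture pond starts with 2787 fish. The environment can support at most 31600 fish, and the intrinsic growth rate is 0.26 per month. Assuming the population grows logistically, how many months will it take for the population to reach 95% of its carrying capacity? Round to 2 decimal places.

20.31 months

A = (K − N₀)/N₀ = (31600 − 2787)/2787 = 10.338.
Solve 31600/(1 + 10.338·e^(−0.26t)) = 30020: 1 + 10.338·e^(−0.26t) = 1.0526, so e^(−0.26t) = 0.0050909.
−0.26·t = ln(0.0050909) = -5.2803, so t = 5.2803/0.26 = 20.309.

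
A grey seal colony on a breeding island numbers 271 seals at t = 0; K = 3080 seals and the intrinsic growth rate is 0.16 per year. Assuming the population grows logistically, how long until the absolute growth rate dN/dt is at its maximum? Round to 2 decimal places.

14.62 years

Logistic growth is fastest at N = K/2 = 1540.
A = (K − N₀)/N₀ = 10.365. Set K/(1 + A·e^(−rt)) = K/2 → A·e^(−rt) = 1.
e^(−0.16t) = 1/10.365 = 0.0964756, so t = ln(10.365)/0.16 = 2.3385/0.16 = 14.615.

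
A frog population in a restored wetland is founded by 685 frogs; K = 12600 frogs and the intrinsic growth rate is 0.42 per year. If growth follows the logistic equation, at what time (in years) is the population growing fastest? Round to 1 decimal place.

6.8 years

Logistic growth is fastest at N = K/2 = 6300.
A = (K − N₀)/N₀ = 17.394. Set K/(1 + A·e^(−rt)) = K/2 → A·e^(−rt) = 1.
e^(−0.42t) = 1/17.394 = 0.0574906, so t = ln(17.394)/0.42 = 2.8561/0.42 = 6.8003.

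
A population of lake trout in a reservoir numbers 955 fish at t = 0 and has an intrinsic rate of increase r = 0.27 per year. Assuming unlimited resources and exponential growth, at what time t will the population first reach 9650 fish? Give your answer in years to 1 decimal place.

Set N₀·e^(rt) = 9650: e^(0.27·t) = 9650/955 = 10.105.
0.27·t = ln(10.105) = 2.313, so t = 2.313/0.27 = 8.5667.

8.6 years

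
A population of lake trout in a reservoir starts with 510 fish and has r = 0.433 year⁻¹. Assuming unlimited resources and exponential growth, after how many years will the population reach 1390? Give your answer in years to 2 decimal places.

Set N₀·e^(rt) = 1390: e^(0.433·t) = 1390/510 = 2.7255.
0.433·t = ln(2.7255) = 1.0026, so t = 1.0026/0.433 = 2.3156.

2.32 years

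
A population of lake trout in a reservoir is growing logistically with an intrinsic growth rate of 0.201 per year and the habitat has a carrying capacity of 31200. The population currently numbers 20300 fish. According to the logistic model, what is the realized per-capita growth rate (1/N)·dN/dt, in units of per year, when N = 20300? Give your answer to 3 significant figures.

(1/N)·dN/dt = r(1 − N/K) = 0.201 × (1 − 20300/31200).
= 0.201 × 0.34936 = 0.070221.

0.0702 per year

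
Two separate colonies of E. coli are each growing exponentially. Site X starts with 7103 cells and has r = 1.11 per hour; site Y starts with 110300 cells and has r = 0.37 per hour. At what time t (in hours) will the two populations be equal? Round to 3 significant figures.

Set 7103·e^(1.11t) = 110300·e^(0.37t).
e^((1.11 − 0.37)t) = 110300/7103 → e^(0.74·t) = 15.529.
0.74·t = ln(15.529) = 2.7427, so t = 2.7427/0.74 = 3.7063.

3.71 hours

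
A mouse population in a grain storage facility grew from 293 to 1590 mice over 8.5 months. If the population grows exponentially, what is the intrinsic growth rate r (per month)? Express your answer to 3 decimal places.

From N(t) = N₀·e^(rt): e^(r·8.5) = 1590/293 = 5.4266.
r·8.5 = ln(5.4266) = 1.6913, so r = 1.6913/8.5 = 0.19898.

0.199 per month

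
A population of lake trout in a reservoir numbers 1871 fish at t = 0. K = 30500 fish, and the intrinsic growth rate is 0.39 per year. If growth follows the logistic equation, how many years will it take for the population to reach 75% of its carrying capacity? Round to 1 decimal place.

A = (K − N₀)/N₀ = (30500 − 1871)/1871 = 15.301.
Solve 30500/(1 + 15.301·e^(−0.39t)) = 22875: 1 + 15.301·e^(−0.39t) = 1.3333, so e^(−0.39t) = 0.0217844.
−0.39·t = ln(0.0217844) = -3.8266, so t = 3.8266/0.39 = 9.8117.

9.8 years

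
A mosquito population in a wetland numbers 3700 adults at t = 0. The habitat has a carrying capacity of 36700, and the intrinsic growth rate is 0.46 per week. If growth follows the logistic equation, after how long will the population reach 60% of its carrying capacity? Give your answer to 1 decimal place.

5.6 weeks

A = (K − N₀)/N₀ = (36700 − 3700)/3700 = 8.9189.
Solve 36700/(1 + 8.9189·e^(−0.46t)) = 22020: 1 + 8.9189·e^(−0.46t) = 1.6667, so e^(−0.46t) = 0.0747475.
−0.46·t = ln(0.0747475) = -2.5936, so t = 2.5936/0.46 = 5.6383.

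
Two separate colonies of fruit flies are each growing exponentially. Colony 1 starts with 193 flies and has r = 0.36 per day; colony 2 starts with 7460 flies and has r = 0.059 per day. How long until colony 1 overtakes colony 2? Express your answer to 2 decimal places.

12.14 days

Set 193·e^(0.36t) = 7460·e^(0.059t).
e^((0.36 − 0.059)t) = 7460/193 → e^(0.301·t) = 38.653.
0.301·t = ln(38.653) = 3.6546, so t = 3.6546/0.301 = 12.142.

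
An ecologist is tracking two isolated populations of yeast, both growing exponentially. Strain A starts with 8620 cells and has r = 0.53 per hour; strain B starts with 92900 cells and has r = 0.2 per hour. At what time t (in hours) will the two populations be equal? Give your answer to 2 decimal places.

Set 8620·e^(0.53t) = 92900·e^(0.2t).
e^((0.53 − 0.2)t) = 92900/8620 → e^(0.33·t) = 10.777.
0.33·t = ln(10.777) = 2.3774, so t = 2.3774/0.33 = 7.2044.

7.20 hours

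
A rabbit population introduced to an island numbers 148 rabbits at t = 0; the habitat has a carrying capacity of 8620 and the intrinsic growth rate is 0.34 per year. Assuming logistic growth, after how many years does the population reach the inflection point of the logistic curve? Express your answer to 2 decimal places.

11.90 years

Logistic growth is fastest at N = K/2 = 4310.
A = (K − N₀)/N₀ = 57.243. Set K/(1 + A·e^(−rt)) = K/2 → A·e^(−rt) = 1.
e^(−0.34t) = 1/57.243 = 0.0174693, so t = ln(57.243)/0.34 = 4.0473/0.34 = 11.904.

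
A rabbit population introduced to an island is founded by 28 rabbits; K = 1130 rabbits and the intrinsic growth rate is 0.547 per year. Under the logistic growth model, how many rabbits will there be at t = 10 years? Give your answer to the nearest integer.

969 rabbits

A = (K − N₀)/N₀ = (1130 − 28)/28 = 39.357.
N(t) = K/(1 + A·e^(−rt)) = 1130/(1 + 39.357×e^(−0.547×10)).
e^(−5.47) = 0.0042112; denominator = 1 + 39.357×0.0042112 = 1.1657.
N = 1130/1.1657 = 969.34.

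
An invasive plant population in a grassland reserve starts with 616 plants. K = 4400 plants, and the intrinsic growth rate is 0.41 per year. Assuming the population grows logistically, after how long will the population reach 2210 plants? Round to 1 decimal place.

A = (K − N₀)/N₀ = (4400 − 616)/616 = 6.1429.
Solve 4400/(1 + 6.1429·e^(−0.41t)) = 2210: 1 + 6.1429·e^(−0.41t) = 1.991, so e^(−0.41t) = 0.161317.
−0.41·t = ln(0.161317) = -1.8244, so t = 1.8244/0.41 = 4.4497.

4.4 years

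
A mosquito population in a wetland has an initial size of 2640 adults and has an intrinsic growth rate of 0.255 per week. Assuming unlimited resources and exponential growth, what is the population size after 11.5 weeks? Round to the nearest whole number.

N(t) = N₀·e^(rt) = 2640 × e^(0.255×11.5) = 2640 × e^2.933.
e^2.933 ≈ 18.775, so N ≈ 2640 × 18.775 = 49564.7.

49565 adults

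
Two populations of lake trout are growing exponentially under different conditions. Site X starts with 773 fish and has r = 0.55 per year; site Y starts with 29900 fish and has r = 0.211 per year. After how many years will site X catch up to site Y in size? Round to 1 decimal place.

10.8 years

Set 773·e^(0.55t) = 29900·e^(0.211t).
e^((0.55 − 0.211)t) = 29900/773 → e^(0.339·t) = 38.68.
0.339·t = ln(38.68) = 3.6553, so t = 3.6553/0.339 = 10.783.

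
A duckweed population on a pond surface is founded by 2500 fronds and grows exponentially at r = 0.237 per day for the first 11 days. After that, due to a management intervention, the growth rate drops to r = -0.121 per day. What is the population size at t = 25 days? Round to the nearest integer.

Phase 1: N(11) = 2500·e^(0.237×11) = 2500·e^2.607 = 33895.8.
Phase 2 runs for 25 − 11 = 14 days at r = -0.121.
N(25) = 33895.8·e^(-0.121×14) = 33895.8·e^-1.694 = 6229.47.

6229 fronds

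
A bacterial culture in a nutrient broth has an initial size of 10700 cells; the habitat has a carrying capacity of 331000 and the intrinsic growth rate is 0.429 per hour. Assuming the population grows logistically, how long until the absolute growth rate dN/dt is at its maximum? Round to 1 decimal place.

7.9 hours

Logistic growth is fastest at N = K/2 = 165500.
A = (K − N₀)/N₀ = 29.935. Set K/(1 + A·e^(−rt)) = K/2 → A·e^(−rt) = 1.
e^(−0.429t) = 1/29.935 = 0.0334062, so t = ln(29.935)/0.429 = 3.399/0.429 = 7.9231.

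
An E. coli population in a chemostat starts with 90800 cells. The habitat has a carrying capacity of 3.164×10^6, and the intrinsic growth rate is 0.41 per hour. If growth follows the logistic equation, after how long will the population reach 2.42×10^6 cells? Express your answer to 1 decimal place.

A = (K − N₀)/N₀ = (3.164×10^6 − 90800)/90800 = 33.846.
Solve 3.164×10^6/(1 + 33.846·e^(−0.41t)) = 2.42×10^6: 1 + 33.846·e^(−0.41t) = 1.3074, so e^(−0.41t) = 0.00908349.
−0.41·t = ln(0.00908349) = -4.7013, so t = 4.7013/0.41 = 11.467.

11.5 hours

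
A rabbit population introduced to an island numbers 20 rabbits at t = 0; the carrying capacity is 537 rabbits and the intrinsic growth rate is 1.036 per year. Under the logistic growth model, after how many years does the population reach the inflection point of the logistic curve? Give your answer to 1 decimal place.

3.1 years

Logistic growth is fastest at N = K/2 = 268.5.
A = (K − N₀)/N₀ = 25.85. Set K/(1 + A·e^(−rt)) = K/2 → A·e^(−rt) = 1.
e^(−1.036t) = 1/25.85 = 0.0386847, so t = ln(25.85)/1.036 = 3.2523/1.036 = 3.1393.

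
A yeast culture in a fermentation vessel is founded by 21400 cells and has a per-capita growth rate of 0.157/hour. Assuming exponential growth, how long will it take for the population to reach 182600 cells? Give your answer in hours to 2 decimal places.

Set N₀·e^(rt) = 182600: e^(0.157·t) = 182600/21400 = 8.5327.
0.157·t = ln(8.5327) = 2.1439, so t = 2.1439/0.157 = 13.655.

13.66 hours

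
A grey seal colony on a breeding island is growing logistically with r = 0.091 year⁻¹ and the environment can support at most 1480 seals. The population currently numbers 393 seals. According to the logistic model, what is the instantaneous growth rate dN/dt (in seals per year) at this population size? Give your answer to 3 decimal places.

26.266 seals per year

dN/dt = rN(1 − N/K) = 0.091 × 393 × (1 − 393/1480).
1 − 393/1480 = 0.73446; dN/dt = 0.091 × 393 × 0.73446 = 26.266.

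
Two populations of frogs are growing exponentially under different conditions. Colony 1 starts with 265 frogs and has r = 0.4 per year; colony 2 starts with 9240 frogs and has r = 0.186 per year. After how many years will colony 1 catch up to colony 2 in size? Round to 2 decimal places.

16.60 years

Set 265·e^(0.4t) = 9240·e^(0.186t).
e^((0.4 − 0.186)t) = 9240/265 → e^(0.214·t) = 34.868.
0.214·t = ln(34.868) = 3.5516, so t = 3.5516/0.214 = 16.596.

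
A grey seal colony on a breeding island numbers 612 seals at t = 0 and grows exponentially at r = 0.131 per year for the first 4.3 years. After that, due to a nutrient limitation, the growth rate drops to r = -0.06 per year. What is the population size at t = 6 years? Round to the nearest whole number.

Phase 1: N(4.3) = 612·e^(0.131×4.3) = 612·e^0.5633 = 1074.95.
Phase 2 runs for 6 − 4.3 = 1.7 years at r = -0.06.
N(6) = 1074.95·e^(-0.06×1.7) = 1074.95·e^-0.102 = 970.714.

971 seals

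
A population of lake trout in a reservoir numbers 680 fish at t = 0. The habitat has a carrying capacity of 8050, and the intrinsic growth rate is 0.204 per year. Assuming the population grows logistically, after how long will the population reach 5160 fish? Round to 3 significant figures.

A = (K − N₀)/N₀ = (8050 − 680)/680 = 10.838.
Solve 8050/(1 + 10.838·e^(−0.204t)) = 5160: 1 + 10.838·e^(−0.204t) = 1.5601, so e^(−0.204t) = 0.0516761.
−0.204·t = ln(0.0516761) = -2.9628, so t = 2.9628/0.204 = 14.523.

14.5 years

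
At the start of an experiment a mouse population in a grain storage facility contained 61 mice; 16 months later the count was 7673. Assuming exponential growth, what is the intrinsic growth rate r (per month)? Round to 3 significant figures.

0.302 per month

From N(t) = N₀·e^(rt): e^(r·16) = 7673/61 = 125.79.
r·16 = ln(125.79) = 4.8346, so r = 4.8346/16 = 0.30216.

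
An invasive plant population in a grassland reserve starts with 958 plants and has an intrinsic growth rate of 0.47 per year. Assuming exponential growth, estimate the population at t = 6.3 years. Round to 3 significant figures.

N(t) = N₀·e^(rt) = 958 × e^(0.47×6.3) = 958 × e^2.961.
e^2.961 ≈ 19.317, so N ≈ 958 × 19.317 = 18506.

18500 plants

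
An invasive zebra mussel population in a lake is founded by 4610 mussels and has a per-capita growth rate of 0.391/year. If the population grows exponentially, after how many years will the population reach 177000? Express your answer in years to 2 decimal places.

Set N₀·e^(rt) = 177000: e^(0.391·t) = 177000/4610 = 38.395.
0.391·t = ln(38.395) = 3.6479, so t = 3.6479/0.391 = 9.3297.

9.33 years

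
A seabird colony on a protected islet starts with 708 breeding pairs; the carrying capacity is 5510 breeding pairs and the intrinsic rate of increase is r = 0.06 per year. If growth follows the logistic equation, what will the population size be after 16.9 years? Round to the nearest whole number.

1592 breeding pairs

A = (K − N₀)/N₀ = (5510 − 708)/708 = 6.7825.
N(t) = K/(1 + A·e^(−rt)) = 5510/(1 + 6.7825×e^(−0.06×16.9)).
e^(−1.014) = 0.36277; denominator = 1 + 6.7825×0.36277 = 3.4604.
N = 5510/3.4604 = 1592.28.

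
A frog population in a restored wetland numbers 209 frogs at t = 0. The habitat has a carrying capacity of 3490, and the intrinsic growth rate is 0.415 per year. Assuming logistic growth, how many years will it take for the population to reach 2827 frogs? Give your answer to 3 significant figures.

10.1 years

A = (K − N₀)/N₀ = (3490 − 209)/209 = 15.699.
Solve 3490/(1 + 15.699·e^(−0.415t)) = 2827: 1 + 15.699·e^(−0.415t) = 1.2345, so e^(−0.415t) = 0.0149392.
−0.415·t = ln(0.0149392) = -4.2038, so t = 4.2038/0.415 = 10.13.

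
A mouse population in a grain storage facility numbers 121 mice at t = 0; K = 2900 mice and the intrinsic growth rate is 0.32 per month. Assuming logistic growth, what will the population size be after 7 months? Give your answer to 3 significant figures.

A = (K − N₀)/N₀ = (2900 − 121)/121 = 22.967.
N(t) = K/(1 + A·e^(−rt)) = 2900/(1 + 22.967×e^(−0.32×7)).
e^(−2.24) = 0.10646; denominator = 1 + 22.967×0.10646 = 3.445.
N = 2900/3.445 = 841.793.

842 mice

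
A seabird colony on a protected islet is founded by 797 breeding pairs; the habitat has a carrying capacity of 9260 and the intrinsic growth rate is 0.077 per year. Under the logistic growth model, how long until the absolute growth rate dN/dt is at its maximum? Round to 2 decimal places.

Logistic growth is fastest at N = K/2 = 4630.
A = (K − N₀)/N₀ = 10.619. Set K/(1 + A·e^(−rt)) = K/2 → A·e^(−rt) = 1.
e^(−0.077t) = 1/10.619 = 0.0941746, so t = ln(10.619)/0.077 = 2.3626/0.077 = 30.683.

30.68 years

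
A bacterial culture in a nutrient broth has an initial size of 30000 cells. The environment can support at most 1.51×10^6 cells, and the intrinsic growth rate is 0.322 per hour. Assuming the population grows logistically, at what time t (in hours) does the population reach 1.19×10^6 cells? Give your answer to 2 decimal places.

A = (K − N₀)/N₀ = (1.51×10^6 − 30000)/30000 = 49.333.
Solve 1.51×10^6/(1 + 49.333·e^(−0.322t)) = 1.19×10^6: 1 + 49.333·e^(−0.322t) = 1.2689, so e^(−0.322t) = 0.00545083.
−0.322·t = ln(0.00545083) = -5.212, so t = 5.212/0.322 = 16.186.

16.19 hours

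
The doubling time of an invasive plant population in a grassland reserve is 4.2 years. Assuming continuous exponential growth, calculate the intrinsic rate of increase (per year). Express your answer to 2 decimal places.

0.17 per year

r = ln(2)/t_d = 0.6931/4.2 = 0.16504.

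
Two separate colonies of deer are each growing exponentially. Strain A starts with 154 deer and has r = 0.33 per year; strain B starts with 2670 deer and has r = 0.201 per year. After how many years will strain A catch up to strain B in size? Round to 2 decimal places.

22.12 years

Set 154·e^(0.33t) = 2670·e^(0.201t).
e^((0.33 − 0.201)t) = 2670/154 → e^(0.129·t) = 17.338.
0.129·t = ln(17.338) = 2.8529, so t = 2.8529/0.129 = 22.115.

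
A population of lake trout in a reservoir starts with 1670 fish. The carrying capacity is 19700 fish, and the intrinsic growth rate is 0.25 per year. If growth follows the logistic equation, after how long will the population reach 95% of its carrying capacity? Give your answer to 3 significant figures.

A = (K − N₀)/N₀ = (19700 − 1670)/1670 = 10.796.
Solve 19700/(1 + 10.796·e^(−0.25t)) = 18715: 1 + 10.796·e^(−0.25t) = 1.0526, so e^(−0.25t) = 0.00487492.
−0.25·t = ln(0.00487492) = -5.3237, so t = 5.3237/0.25 = 21.295.

21.3 years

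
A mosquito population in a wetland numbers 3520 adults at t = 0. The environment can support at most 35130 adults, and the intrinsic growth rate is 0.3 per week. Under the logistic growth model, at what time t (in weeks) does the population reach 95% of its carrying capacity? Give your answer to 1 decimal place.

17.1 weeks

A = (K − N₀)/N₀ = (35130 − 3520)/3520 = 8.9801.
Solve 35130/(1 + 8.9801·e^(−0.3t)) = 33373.5: 1 + 8.9801·e^(−0.3t) = 1.0526, so e^(−0.3t) = 0.0058609.
−0.3·t = ln(0.0058609) = -5.1395, so t = 5.1395/0.3 = 17.132.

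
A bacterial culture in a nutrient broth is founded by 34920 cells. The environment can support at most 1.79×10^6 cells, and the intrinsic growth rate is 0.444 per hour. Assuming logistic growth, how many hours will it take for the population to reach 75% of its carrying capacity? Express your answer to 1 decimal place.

A = (K − N₀)/N₀ = (1.79×10^6 − 34920)/34920 = 50.26.
Solve 1.79×10^6/(1 + 50.26·e^(−0.444t)) = 1.3425×10^6: 1 + 50.26·e^(−0.444t) = 1.3333, so e^(−0.444t) = 0.00663218.
−0.444·t = ln(0.00663218) = -5.0158, so t = 5.0158/0.444 = 11.297.

11.3 hours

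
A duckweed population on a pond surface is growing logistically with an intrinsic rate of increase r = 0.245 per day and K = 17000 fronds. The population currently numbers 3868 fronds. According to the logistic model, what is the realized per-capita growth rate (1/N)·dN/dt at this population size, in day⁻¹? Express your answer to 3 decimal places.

0.189 per day

(1/N)·dN/dt = r(1 − N/K) = 0.245 × (1 − 3868/17000).
= 0.245 × 0.77247 = 0.18926.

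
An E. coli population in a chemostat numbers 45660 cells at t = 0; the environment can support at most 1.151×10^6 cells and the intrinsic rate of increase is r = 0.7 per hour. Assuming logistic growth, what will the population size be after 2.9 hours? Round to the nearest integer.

A = (K − N₀)/N₀ = (1.151×10^6 − 45660)/45660 = 24.208.
N(t) = K/(1 + A·e^(−rt)) = 1.151×10^6/(1 + 24.208×e^(−0.7×2.9)).
e^(−2.03) = 0.13134; denominator = 1 + 24.208×0.13134 = 4.1794.
N = 1.151×10^6/4.1794 = 275400.

275400 cells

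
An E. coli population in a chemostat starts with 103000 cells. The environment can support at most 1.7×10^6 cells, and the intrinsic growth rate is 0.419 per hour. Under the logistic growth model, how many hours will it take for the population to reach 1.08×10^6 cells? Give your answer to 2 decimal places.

A = (K − N₀)/N₀ = (1.7×10^6 − 103000)/103000 = 15.505.
Solve 1.7×10^6/(1 + 15.505·e^(−0.419t)) = 1.08×10^6: 1 + 15.505·e^(−0.419t) = 1.5741, so e^(−0.419t) = 0.0370254.
−0.419·t = ln(0.0370254) = -3.2962, so t = 3.2962/0.419 = 7.8667.

7.87 hours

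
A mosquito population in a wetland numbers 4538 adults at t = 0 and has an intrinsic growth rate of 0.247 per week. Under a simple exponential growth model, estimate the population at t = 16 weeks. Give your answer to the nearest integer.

N(t) = N₀·e^(rt) = 4538 × e^(0.247×16) = 4538 × e^3.952.
e^3.952 ≈ 52.039, so N ≈ 4538 × 52.039 = 236155.

236155 adults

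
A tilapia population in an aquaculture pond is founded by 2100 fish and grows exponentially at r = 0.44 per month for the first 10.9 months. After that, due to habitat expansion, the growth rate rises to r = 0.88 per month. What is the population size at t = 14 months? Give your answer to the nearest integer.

3889117 fish

Phase 1: N(10.9) = 2100·e^(0.44×10.9) = 2100·e^4.796 = 254153.
Phase 2 runs for 14 − 10.9 = 3.1 months at r = 0.88.
N(14) = 254153·e^(0.88×3.1) = 254153·e^2.728 = 3.889117×10^6.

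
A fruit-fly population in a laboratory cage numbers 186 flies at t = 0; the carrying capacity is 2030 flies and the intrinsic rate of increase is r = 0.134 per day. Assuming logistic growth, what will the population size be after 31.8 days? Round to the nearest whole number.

1781 flies

A = (K − N₀)/N₀ = (2030 − 186)/186 = 9.914.
N(t) = K/(1 + A·e^(−rt)) = 2030/(1 + 9.914×e^(−0.134×31.8)).
e^(−4.261) = 0.014105; denominator = 1 + 9.914×0.014105 = 1.1398.
N = 2030/1.1398 = 1780.95.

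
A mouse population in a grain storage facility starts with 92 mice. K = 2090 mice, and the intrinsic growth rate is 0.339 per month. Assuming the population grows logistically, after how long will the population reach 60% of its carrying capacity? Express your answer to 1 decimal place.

A = (K − N₀)/N₀ = (2090 − 92)/92 = 21.717.
Solve 2090/(1 + 21.717·e^(−0.339t)) = 1254: 1 + 21.717·e^(−0.339t) = 1.6667, so e^(−0.339t) = 0.0306974.
−0.339·t = ln(0.0306974) = -3.4836, so t = 3.4836/0.339 = 10.276.

10.3 months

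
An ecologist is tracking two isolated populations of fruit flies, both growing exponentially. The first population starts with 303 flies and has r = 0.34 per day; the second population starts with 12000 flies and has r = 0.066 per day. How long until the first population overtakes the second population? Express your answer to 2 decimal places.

13.43 days

Set 303·e^(0.34t) = 12000·e^(0.066t).
e^((0.34 − 0.066)t) = 12000/303 → e^(0.274·t) = 39.604.
0.274·t = ln(39.604) = 3.6789, so t = 3.6789/0.274 = 13.427.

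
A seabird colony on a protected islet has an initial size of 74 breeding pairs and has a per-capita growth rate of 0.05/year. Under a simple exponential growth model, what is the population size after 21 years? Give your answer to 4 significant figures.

N(t) = N₀·e^(rt) = 74 × e^(0.05×21) = 74 × e^1.05.
e^1.05 ≈ 2.8577, so N ≈ 74 × 2.8577 = 211.466.

211.5 breeding pairs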